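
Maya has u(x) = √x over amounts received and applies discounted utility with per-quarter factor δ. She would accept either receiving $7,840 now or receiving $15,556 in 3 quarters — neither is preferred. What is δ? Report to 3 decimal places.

δ ≈ 0.892

Indifference means u(7840) = δ^3 · u(15556), so δ^3 = u(7840)/u(15556).
With u(x) = √x: δ^3 = √7840/√15556 = √(7840/15556) = 0.70992.
Taking the cube root: δ = 0.70992^(1/3) ≈ 0.892.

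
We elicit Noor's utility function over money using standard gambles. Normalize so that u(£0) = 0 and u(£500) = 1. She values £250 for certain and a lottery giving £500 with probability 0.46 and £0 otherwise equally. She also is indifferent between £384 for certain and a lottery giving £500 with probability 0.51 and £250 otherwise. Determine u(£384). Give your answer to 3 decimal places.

First, u(£250) = 0.46·u(£500) + 0.54·u(£0) = 0.46.
The second indifference gives u(£384) = 0.51·u(£500) + 0.49·u(£250) = 0.51·1.00 + 0.49·0.46 = 0.7354.

0.735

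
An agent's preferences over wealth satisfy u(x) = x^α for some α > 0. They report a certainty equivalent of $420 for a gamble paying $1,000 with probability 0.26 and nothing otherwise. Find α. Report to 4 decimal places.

α ≈ 1.5528

The lottery's expected utility is 0.26·u(1000) + 0.74·u(0) = 0.26·1000^α (since u(0) = 0 for α > 0).
Equating: 420^α = 0.26·1000^α, i.e. 0.4200^α = 0.26.
Take logs: α = ln 0.26 / ln(420/1000) ≈ 1.552822.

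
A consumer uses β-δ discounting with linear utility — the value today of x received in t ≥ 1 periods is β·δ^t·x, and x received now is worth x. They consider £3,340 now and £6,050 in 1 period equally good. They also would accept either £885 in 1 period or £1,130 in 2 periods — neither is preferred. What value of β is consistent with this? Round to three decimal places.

Both payoffs in the second observation are in the future, so β drops out: δ^1·885 = δ^2·1130 ⇒ δ = 885/1130 = 0.78319.
Substituting δ into 3340 = β·δ·6050: β = 3340/(4738.274) ≈ 0.705.

β ≈ 0.705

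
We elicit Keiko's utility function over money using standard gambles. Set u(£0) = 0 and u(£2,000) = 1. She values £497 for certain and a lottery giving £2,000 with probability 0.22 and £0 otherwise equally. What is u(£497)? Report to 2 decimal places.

0.22

By the standard-gamble method, u(£497) is just the indifference probability on the best outcome: 0.22.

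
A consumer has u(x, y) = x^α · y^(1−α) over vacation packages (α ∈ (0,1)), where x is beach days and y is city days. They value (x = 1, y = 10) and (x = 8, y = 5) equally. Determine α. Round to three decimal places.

Set the two utilities equal: 1^α·10^(1−α) = 8^α·5^(1−α).
Taking logs: α·ln 1 + (1−α)·ln 10 = α·ln 8 + (1−α)·ln 5, i.e. α·-2.079442 = (1−α)·-0.693147.
Thus α·(-2.772589) = -0.693147, so α = -0.693147/-2.772589 ≈ 0.250.

α ≈ 0.250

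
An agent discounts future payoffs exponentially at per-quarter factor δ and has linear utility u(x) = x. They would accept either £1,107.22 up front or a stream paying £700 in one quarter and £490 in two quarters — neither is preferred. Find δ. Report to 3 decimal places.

δ ≈ 0.950

The stream is worth 700δ + 490δ² today, so 700δ + 490δ² = 1107.22.
That is, 490δ² + 700δ − 1107.22 = 0, a quadratic in δ.
δ = (−700 + √(700² + 4·490·1107.22)) / (2·490) = (−700 + √2660151.20) / 980 ≈ 0.950.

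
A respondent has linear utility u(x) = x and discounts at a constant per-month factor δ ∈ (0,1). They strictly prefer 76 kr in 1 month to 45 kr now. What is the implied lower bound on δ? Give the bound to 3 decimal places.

δ > 0.592

The preference means 45 < δ·76.
Dividing through by 76 gives δ > 0.59211.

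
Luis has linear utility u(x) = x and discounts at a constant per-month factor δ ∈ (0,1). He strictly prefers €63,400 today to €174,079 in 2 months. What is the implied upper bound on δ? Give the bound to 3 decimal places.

δ < 0.603

The preference means 63400 > δ^2·174079.
So δ^2 < 63400/174079 = 0.36420; taking the square root of both positive sides preserves the inequality.
δ < 0.36420^(1/2) = 0.603.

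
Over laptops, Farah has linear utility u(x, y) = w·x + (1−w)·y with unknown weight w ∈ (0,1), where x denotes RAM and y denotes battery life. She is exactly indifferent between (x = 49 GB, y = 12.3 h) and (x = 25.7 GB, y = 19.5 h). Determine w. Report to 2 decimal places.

Equating utilities: w·49 + (1−w)·12.3 = w·25.7 + (1−w)·19.5.
w·(49−25.7) = (1−w)·(19.5−12.3), i.e. w·23.3 = (1−w)·7.2.
Hence w = 7.2/(23.3+7.2) = 7.2/30.5 = 0.24.

w = 0.24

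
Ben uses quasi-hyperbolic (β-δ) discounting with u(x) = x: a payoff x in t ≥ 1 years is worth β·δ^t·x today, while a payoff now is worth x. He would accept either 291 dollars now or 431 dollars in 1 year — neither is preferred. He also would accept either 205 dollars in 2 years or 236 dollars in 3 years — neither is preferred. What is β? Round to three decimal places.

β ≈ 0.777

The second indifference involves only future payoffs, so β cancels: β·δ^2·205 = β·δ^3·236, giving δ = 205/236 = 0.86864.
Substituting δ into 291 = β·δ·431: β = 291/(374.386) ≈ 0.777.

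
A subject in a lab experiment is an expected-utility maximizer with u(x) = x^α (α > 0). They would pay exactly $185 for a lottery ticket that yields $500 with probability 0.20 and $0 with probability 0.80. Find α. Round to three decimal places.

α ≈ 1.619

The lottery's expected utility is 0.20·u(500) + 0.80·u(0) = 0.20·500^α (since u(0) = 0 for α > 0).
Equating: 185^α = 0.20·500^α, i.e. 0.3700^α = 0.20.
Taking logs: α·ln(185/500) = ln(0.20), so α = -1.609438 / -0.994252 ≈ 1.619.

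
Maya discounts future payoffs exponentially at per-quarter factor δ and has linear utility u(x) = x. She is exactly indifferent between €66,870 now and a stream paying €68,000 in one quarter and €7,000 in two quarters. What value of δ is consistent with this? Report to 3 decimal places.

Present value of the stream is 68000·δ + 7000·δ². Indifference gives 68000δ + 7000δ² = 66870.
Rearranged: 7000δ² + 68000δ − 66870 = 0.
δ = (−68000 + √(68000² + 4·7000·66870)) / (2·7000) = (−68000 + √6496360000.00) / 14000 ≈ 0.900.

δ ≈ 0.900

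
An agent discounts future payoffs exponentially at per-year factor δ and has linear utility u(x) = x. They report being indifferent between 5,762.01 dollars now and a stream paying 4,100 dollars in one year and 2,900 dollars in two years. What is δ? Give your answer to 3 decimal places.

Present value of the stream is 4100·δ + 2900·δ². Indifference gives 4100δ + 2900δ² = 5762.01.
Rearranged: 2900δ² + 4100δ − 5762.01 = 0.
The positive root is δ = [−4100 + √(4100² + 4·2900·5762.01)] / (2·2900) = (−4100 + 9146.000)/5800 ≈ 0.870.

δ ≈ 0.870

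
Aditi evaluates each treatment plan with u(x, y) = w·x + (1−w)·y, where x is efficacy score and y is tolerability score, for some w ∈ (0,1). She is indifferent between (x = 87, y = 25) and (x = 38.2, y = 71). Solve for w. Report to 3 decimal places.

Indifference: w·87 + (1−w)·25 = w·38.2 + (1−w)·71.
w·(87−38.2) = (1−w)·(71−25), i.e. w·48.8 = (1−w)·46.
The marginal rate of substitution is 46/48.8, so w = 46/(48.8+46) = 0.485.

w = 0.485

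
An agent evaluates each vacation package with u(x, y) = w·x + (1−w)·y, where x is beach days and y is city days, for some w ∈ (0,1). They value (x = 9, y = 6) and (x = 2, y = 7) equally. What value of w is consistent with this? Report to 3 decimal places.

w = 0.125

u(9,6) = u(2,7) means w·9 + (1−w)·6 = w·2 + (1−w)·7.
Collecting terms: w·7 = (1−w)·1.
The marginal rate of substitution is 1/7, so w = 1/(7+1) = 0.125.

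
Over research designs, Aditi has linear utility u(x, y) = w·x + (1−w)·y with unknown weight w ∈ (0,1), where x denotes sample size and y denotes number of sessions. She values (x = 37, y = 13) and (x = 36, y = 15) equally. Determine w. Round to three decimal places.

Indifference: w·37 + (1−w)·13 = w·36 + (1−w)·15.
Rearranging, 1·w − 2·(1−w) = 0.
The marginal rate of substitution is 2/1, so w = 2/(1+2) = 0.667.

w = 0.667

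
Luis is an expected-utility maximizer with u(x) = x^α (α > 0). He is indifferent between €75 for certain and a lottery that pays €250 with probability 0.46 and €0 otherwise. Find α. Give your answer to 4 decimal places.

α ≈ 0.6450

Since u(0) = 0, the lottery's EU is 0.46·250^α.
Indifference: 75^α = 0.46·250^α, so (75/250)^α = 0.46.
α = ln(0.46) / ln(75/250) = -0.7765288/-1.2039728 ≈ 0.6450.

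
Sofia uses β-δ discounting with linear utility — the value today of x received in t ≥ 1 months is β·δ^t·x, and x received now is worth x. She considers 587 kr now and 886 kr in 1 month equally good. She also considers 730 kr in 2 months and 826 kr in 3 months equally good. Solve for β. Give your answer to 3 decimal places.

β ≈ 0.750

The second indifference involves only future payoffs, so β cancels: β·δ^2·730 = β·δ^3·826, giving δ = 730/826 = 0.88378.
Substituting δ into 587 = β·δ·886: β = 587/(783.027) ≈ 0.750.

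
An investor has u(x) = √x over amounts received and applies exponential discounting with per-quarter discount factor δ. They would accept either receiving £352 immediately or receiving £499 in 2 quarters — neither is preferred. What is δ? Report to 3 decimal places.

δ ≈ 0.916

Indifference means u(352) = δ^2 · u(499), so δ^2 = u(352)/u(499).
Since u(x) = √x, δ^2 = √(352/499) = 0.83989.
Hence δ = (0.83989)^(1/2) = 0.91645.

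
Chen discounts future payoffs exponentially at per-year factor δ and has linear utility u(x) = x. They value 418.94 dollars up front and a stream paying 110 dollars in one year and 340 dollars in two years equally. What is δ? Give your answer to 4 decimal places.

Present value of the stream is 110·δ + 340·δ². Indifference gives 110δ + 340δ² = 418.94.
So 340δ² + 110δ − 418.94 = 0.
The positive root is δ = [−110 + √(110² + 4·340·418.94)] / (2·340) = (−110 + 762.796)/680 ≈ 0.9600.

δ ≈ 0.9600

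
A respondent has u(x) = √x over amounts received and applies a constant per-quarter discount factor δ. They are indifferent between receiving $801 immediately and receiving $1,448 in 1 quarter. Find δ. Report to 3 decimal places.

δ ≈ 0.744

Equating discounted utilities: u(801) = δ·u(1448) ⇒ δ = u(801)/u(1448).
With u(x) = √x: δ = √801/√1448 = √(801/1448) = 0.74376.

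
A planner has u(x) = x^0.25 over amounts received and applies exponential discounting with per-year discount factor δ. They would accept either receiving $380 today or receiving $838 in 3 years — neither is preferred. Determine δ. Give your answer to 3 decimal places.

Indifference means u(380) = δ^3 · u(838), so δ^3 = u(380)/u(838).
With u(x) = x^0.25: δ^3 = 380^0.25/838^0.25 = (380/838)^0.25 = 0.82061.
Taking the cube root: δ = 0.82061^(1/3) ≈ 0.936.

δ ≈ 0.936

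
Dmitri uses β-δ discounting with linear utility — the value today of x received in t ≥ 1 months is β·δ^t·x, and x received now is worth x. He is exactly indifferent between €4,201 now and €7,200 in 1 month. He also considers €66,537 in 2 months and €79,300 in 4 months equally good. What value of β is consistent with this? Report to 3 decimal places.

From the later pair, β·δ^2·66537 = β·δ^4·79300; dividing through, δ^2 = 66537/79300 = 0.83905, so δ = 0.91600.
Now use the now-vs-future pair: 4201 = β·δ·7200 gives β = 4201/(0.91600·7200) ≈ 0.637.

β ≈ 0.637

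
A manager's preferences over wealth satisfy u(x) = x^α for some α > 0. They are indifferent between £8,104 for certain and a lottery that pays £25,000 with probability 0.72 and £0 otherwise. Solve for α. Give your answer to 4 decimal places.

Since u(0) = 0, the lottery's EU is 0.72·25000^α.
Setting u(8104) equal to that: 8104^α = 0.72·25000^α ⇒ (8104/25000)^α = 0.72.
Taking logs: α·ln(8104/25000) = ln(0.72), so α = -0.3285041 / -1.1265181 ≈ 0.2916.

α ≈ 0.2916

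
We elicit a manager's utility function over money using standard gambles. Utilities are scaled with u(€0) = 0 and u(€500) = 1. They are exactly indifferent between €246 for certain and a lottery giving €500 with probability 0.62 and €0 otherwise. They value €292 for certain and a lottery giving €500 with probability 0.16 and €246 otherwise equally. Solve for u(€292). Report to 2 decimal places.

0.68

The first gamble pins u(€246): it must equal 0.62·1 + 0.38·0 = 0.62.
Then u(€292) = 0.16·u(€500) + 0.84·u(€246) = 0.16·1.00 + 0.84·0.62 = 0.6808.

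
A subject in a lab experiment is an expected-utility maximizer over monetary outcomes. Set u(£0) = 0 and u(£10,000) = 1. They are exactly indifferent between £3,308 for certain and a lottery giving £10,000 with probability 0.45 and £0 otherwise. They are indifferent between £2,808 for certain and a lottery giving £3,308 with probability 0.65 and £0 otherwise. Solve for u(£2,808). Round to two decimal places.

0.29

First, u(£3,308) = 0.45·u(£10,000) + 0.55·u(£0) = 0.45.
Chaining: u(£2,808) = 0.65·0.45 + 0.35·0.00 = 0.2925.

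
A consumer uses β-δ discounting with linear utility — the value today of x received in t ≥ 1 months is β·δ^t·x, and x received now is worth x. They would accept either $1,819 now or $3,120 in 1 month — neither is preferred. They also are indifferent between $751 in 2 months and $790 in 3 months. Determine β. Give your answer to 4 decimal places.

β ≈ 0.6133

From the later pair, β·δ^2·751 = β·δ^3·790; dividing through, δ = 751/790 = 0.95063.
The first indifference: 1819 = β·δ·3120, so β = 1819/(δ·3120) = 1819/(0.95063·3120) ≈ 0.6133.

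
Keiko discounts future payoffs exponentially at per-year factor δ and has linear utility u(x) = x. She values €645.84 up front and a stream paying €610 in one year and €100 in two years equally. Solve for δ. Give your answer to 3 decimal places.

δ ≈ 0.920

Present value of the stream is 610·δ + 100·δ². Indifference gives 610δ + 100δ² = 645.84.
That is, 100δ² + 610δ − 645.84 = 0, a quadratic in δ.
The positive root is δ = [−610 + √(610² + 4·100·645.84)] / (2·100) = (−610 + 794.000)/200 ≈ 0.920.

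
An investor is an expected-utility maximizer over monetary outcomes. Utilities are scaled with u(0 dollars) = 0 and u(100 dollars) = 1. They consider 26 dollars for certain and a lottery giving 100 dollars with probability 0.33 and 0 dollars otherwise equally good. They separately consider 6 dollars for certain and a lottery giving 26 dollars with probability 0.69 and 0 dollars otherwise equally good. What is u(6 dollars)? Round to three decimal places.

The first gamble pins u(26 dollars): it must equal 0.33·1 + 0.67·0 = 0.33.
Then u(6 dollars) = 0.69·u(26 dollars) + 0.31·u(0 dollars) = 0.69·0.33 + 0.31·0.00 = 0.2277.

0.228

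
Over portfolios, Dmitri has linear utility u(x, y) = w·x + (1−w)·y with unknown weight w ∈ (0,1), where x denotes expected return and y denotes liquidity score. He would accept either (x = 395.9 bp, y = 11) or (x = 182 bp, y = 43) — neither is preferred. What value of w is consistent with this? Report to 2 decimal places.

Indifference: w·395.9 + (1−w)·11 = w·182 + (1−w)·43.
w·(395.9−182) = (1−w)·(43−11), i.e. w·213.9 = (1−w)·32.
So w/(1−w) = 32/213.9 = 0.1496, giving w = 32/(213.9+32) = 0.13.

w = 0.13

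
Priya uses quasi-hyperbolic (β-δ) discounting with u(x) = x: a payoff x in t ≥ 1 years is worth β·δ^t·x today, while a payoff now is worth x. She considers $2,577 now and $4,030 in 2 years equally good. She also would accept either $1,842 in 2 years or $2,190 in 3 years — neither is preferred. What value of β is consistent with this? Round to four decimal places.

The second indifference involves only future payoffs, so β cancels: β·δ^2·1842 = β·δ^3·2190, giving δ = 1842/2190 = 0.84110.
The first indifference: 2577 = β·δ^2·4030, so β = 2577/(δ^2·4030) = 2577/(0.70744·4030) ≈ 0.9039.

β ≈ 0.9039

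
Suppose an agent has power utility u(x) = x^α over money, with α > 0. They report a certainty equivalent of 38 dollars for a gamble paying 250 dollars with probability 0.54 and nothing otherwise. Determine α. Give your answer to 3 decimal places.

α ≈ 0.327

Since u(0) = 0, the lottery's EU is 0.54·250^α.
Setting u(38) equal to that: 38^α = 0.54·250^α ⇒ (38/250)^α = 0.54.
Taking logs: α·ln(38/250) = ln(0.54), so α = -0.616186 / -1.883875 ≈ 0.327.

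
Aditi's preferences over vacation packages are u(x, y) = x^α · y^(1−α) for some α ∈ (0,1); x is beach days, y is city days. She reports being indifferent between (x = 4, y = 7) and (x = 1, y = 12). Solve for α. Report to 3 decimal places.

Set the two utilities equal: 4^α·7^(1−α) = 1^α·12^(1−α).
(4/1)^α = (12/7)^(1−α); take logs: α·ln(4/1) = (1−α)·ln(12/7), i.e. α·1.386294 = (1−α)·0.538997.
So α/(1−α) = (0.538997)/(1.386294) = 0.388804, and α = 0.388804/1.388804 ≈ 0.280.

α ≈ 0.280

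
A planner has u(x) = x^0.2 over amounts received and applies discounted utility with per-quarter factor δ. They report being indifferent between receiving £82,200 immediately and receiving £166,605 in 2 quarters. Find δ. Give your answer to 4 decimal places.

The payoff in 2 quarters is discounted by δ^2, so u(82200) = δ^2·u(166605) and δ^2 = u(82200)/u(166605).
With u(x) = x^0.2: δ^2 = 82200^0.2/166605^0.2 = (82200/166605)^0.2 = 0.86823.
So δ = 0.86823^(1/2) ≈ 0.9318.

δ ≈ 0.9318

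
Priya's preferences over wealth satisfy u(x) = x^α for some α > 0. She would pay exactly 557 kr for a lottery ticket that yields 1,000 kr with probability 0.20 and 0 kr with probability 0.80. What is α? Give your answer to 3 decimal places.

Since u(0) = 0, the lottery's EU is 0.20·1000^α.
Indifference: 557^α = 0.20·1000^α, so (557/1000)^α = 0.20.
Take logs: α = ln 0.20 / ln(557/1000) ≈ 2.75028.

α ≈ 2.750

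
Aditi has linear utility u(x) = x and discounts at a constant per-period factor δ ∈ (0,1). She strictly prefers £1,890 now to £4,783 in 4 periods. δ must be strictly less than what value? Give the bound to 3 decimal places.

Comparing present values: 1890 > δ^4·4783.
So δ^4 < 1890/4783 = 0.39515; taking the 4th root of both positive sides preserves the inequality.
δ < 0.39515^(1/4) = 0.793.

δ < 0.793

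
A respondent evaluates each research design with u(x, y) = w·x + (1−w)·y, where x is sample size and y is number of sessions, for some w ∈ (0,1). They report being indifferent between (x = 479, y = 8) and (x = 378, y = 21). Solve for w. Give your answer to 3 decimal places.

u(479,8) = u(378,21) means w·479 + (1−w)·8 = w·378 + (1−w)·21.
Rearranging, 101·w − 13·(1−w) = 0.
Hence w = 13/(101+13) = 13/114 = 0.114.

w = 0.114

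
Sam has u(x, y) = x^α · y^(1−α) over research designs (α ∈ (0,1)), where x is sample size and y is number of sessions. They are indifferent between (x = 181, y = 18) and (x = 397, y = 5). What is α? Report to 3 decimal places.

Indifference: 181^α · 18^(1−α) = 397^α · 5^(1−α).
Rearrange to (181/397)^α = (5/18)^(1−α) and take logs: α·-0.785439 = (1−α)·-1.280934.
Thus α·(-2.066373) = -1.280934, so α = -1.280934/-2.066373 ≈ 0.620.

α ≈ 0.620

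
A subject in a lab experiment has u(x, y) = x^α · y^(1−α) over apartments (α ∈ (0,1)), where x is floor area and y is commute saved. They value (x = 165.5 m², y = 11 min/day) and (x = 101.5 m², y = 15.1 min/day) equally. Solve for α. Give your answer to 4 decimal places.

α ≈ 0.3932

Set the two utilities equal: 165.5^α·11^(1−α) = 101.5^α·15.1^(1−α).
Taking logs: α·ln 165.5 + (1−α)·ln 11 = α·ln 101.5 + (1−α)·ln 15.1, i.e. α·0.4889124 = (1−α)·0.3167995.
So α/(1−α) = (0.3167995)/(0.4889124) = 0.6479678, and α = 0.6479678/1.6479678 ≈ 0.3932.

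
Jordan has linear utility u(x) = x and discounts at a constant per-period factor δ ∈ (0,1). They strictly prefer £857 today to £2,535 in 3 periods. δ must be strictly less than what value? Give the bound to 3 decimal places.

Under u(x) = x this choice says 857 > δ^3·2535.
So δ^3 < 857/2535 = 0.33807; taking the cube root of both positive sides preserves the inequality.
δ < 0.33807^(1/3) = 0.697.

δ < 0.697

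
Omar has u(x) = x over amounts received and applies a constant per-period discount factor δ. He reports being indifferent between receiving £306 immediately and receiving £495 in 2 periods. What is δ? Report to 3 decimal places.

The payoff in 2 periods is discounted by δ^2, so u(306) = δ^2·u(495) and δ^2 = u(306)/u(495).
With u(x) = x: δ^2 = 306/495 = 0.61818.
Taking the square root: δ = 0.61818^(1/2) ≈ 0.786.

δ ≈ 0.786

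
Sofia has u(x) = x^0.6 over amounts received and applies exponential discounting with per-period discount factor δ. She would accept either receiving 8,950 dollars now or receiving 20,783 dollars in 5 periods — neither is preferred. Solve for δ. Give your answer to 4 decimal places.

δ ≈ 0.9038

Equating discounted utilities: u(8950) = δ^5·u(20783) ⇒ δ^5 = u(8950)/u(20783).
Since u(x) = x^0.6, δ^5 = (8950/20783)^0.6 = 0.43064^0.6 = 0.60321.
So δ = 0.60321^(1/5) ≈ 0.9038.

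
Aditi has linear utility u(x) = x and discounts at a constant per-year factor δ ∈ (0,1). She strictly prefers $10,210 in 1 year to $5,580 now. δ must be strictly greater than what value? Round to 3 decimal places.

Comparing present values: 5580 < δ·10210.
So δ > 5580/10210 = 0.54652.

δ > 0.547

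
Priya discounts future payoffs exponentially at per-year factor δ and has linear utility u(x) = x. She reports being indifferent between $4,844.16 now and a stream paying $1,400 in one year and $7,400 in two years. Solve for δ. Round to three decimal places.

δ ≈ 0.720

Present value of the stream is 1400·δ + 7400·δ². Indifference gives 1400δ + 7400δ² = 4844.16.
Rearranged: 7400δ² + 1400δ − 4844.16 = 0.
δ = (−1400 + √(1400² + 4·7400·4844.16)) / (2·7400) = (−1400 + √145347136.00) / 14800 ≈ 0.720.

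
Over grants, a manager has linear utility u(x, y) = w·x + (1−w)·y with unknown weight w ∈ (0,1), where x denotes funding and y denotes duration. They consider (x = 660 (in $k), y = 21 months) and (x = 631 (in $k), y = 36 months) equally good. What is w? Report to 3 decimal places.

w = 0.341

Indifference: w·660 + (1−w)·21 = w·631 + (1−w)·36.
w·(660−631) = (1−w)·(36−21), i.e. w·29 = (1−w)·15.
The marginal rate of substitution is 15/29, so w = 15/(29+15) = 0.341.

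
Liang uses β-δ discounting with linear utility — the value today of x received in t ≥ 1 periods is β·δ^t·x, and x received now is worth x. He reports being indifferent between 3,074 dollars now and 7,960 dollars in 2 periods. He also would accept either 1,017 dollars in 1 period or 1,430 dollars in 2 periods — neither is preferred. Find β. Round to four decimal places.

β ≈ 0.7635

The second indifference involves only future payoffs, so β cancels: β·δ^1·1017 = β·δ^2·1430, giving δ = 1017/1430 = 0.71119.
Now use the now-vs-future pair: 3074 = β·δ^2·7960 gives β = 3074/(0.50579·7960) ≈ 0.7635.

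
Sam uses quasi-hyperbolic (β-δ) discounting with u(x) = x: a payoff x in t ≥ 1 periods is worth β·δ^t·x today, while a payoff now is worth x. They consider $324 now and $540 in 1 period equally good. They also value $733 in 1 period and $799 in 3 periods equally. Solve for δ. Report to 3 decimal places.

δ ≈ 0.958

Both payoffs in the second observation are in the future, so β drops out: δ^1·733 = δ^3·799 ⇒ δ^2 = 733/799 = 0.91740, so δ = 0.95781.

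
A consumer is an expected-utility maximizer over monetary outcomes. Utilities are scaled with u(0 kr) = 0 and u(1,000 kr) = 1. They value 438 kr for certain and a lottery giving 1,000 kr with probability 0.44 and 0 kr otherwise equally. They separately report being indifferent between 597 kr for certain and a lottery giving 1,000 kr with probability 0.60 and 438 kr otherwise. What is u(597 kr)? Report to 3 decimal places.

0.776

The first gamble pins u(438 kr): it must equal 0.44·1 + 0.56·0 = 0.44.
The second indifference gives u(597 kr) = 0.60·u(1,000 kr) + 0.40·u(438 kr) = 0.60·1.00 + 0.40·0.44 = 0.7760.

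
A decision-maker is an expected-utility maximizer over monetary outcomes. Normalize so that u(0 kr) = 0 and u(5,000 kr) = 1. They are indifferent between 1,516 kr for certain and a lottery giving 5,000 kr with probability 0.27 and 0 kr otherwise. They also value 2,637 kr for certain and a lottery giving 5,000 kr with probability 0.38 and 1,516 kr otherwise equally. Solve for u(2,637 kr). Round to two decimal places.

The first gamble pins u(1,516 kr): it must equal 0.27·1 + 0.73·0 = 0.27.
The second indifference gives u(2,637 kr) = 0.38·u(5,000 kr) + 0.62·u(1,516 kr) = 0.38·1.00 + 0.62·0.27 = 0.5474.

0.55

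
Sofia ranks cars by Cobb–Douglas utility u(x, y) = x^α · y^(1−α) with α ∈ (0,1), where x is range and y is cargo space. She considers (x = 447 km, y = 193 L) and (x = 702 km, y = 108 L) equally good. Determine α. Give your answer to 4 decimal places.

Set the two utilities equal: 447^α·193^(1−α) = 702^α·108^(1−α).
(447/702)^α = (108/193)^(1−α); take logs: α·ln(447/702) = (1−α)·ln(108/193), i.e. α·-0.4513748 = (1−α)·-0.5805590.
So α/(1−α) = (-0.5805590)/(-0.4513748) = 1.2862016, and α = 1.2862016/2.2862016 ≈ 0.5626.

α ≈ 0.5626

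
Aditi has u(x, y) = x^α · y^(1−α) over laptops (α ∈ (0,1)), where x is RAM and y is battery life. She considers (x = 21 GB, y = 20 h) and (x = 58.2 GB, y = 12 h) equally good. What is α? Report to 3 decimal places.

α ≈ 0.334

Set the two utilities equal: 21^α·20^(1−α) = 58.2^α·12^(1−α).
Rearrange to (21/58.2)^α = (12/20)^(1−α) and take logs: α·-1.019363 = (1−α)·-0.510826.
Thus α·(-1.530189) = -0.510826, so α = -0.510826/-1.530189 ≈ 0.334.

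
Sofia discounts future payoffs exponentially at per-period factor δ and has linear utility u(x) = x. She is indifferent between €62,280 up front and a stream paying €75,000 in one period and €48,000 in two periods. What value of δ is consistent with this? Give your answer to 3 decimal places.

The stream is worth 75000δ + 48000δ² today, so 75000δ + 48000δ² = 62280.
That is, 48000δ² + 75000δ − 62280 = 0, a quadratic in δ.
The positive root is δ = [−75000 + √(75000² + 4·48000·62280)] / (2·48000) = (−75000 + 132600.000)/96000 ≈ 0.600.

δ ≈ 0.600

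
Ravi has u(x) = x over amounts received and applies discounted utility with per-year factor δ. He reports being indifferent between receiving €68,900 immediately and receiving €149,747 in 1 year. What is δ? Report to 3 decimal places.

The payoff in 1 year is discounted by δ, so u(68900) = δ·u(149747) and δ = u(68900)/u(149747).
With u(x) = x: δ = 68900/149747 = 0.46011.

δ ≈ 0.460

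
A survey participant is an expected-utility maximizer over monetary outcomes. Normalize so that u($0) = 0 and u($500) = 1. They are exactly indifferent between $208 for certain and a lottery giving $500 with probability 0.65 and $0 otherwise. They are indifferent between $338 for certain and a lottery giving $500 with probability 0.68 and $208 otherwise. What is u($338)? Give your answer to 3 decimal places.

0.888

The first gamble pins u($208): it must equal 0.65·1 + 0.35·0 = 0.65.
Then u($338) = 0.68·u($500) + 0.32·u($208) = 0.68·1.00 + 0.32·0.65 = 0.8880.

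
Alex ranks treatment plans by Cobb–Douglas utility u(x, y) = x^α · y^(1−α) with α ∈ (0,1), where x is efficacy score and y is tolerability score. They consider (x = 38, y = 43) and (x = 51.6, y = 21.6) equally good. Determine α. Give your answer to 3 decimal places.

α ≈ 0.692

Indifference: 38^α · 43^(1−α) = 51.6^α · 21.6^(1−α).
Rearrange to (38/51.6)^α = (21.6/43)^(1−α) and take logs: α·-0.305936 = (1−α)·-0.688507.
So α/(1−α) = (-0.688507)/(-0.305936) = 2.250494, and α = 2.250494/3.250494 ≈ 0.692.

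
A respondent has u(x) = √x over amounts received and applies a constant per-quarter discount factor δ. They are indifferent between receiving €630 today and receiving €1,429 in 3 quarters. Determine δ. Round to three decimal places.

Indifference means u(630) = δ^3 · u(1429), so δ^3 = u(630)/u(1429).
Since u(x) = √x, δ^3 = √(630/1429) = 0.66398.
So δ = 0.66398^(1/3) ≈ 0.872.

δ ≈ 0.872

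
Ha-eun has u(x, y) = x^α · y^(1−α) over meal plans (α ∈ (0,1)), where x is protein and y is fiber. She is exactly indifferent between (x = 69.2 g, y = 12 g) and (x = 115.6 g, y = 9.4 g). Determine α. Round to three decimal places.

α ≈ 0.322

Set the two utilities equal: 69.2^α·12^(1−α) = 115.6^α·9.4^(1−α).
Rearrange to (69.2/115.6)^α = (9.4/12)^(1−α) and take logs: α·-0.513135 = (1−α)·-0.244197.
Thus α·(-0.757332) = -0.244197, so α = -0.244197/-0.757332 ≈ 0.322.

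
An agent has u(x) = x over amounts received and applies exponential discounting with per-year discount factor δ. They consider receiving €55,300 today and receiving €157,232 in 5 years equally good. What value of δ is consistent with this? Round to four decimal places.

δ ≈ 0.8114

Equating discounted utilities: u(55300) = δ^5·u(157232) ⇒ δ^5 = u(55300)/u(157232).
With u(x) = x: δ^5 = 55300/157232 = 0.35171.
Hence δ = (0.35171)^(1/5) = 0.811403.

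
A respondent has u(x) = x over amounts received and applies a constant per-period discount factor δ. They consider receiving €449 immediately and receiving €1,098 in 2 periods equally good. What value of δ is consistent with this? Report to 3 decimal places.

δ ≈ 0.639

Indifference means u(449) = δ^2 · u(1098), so δ^2 = u(449)/u(1098).
With u(x) = x: δ^2 = 449/1098 = 0.40893.
Hence δ = (0.40893)^(1/2) = 0.63947.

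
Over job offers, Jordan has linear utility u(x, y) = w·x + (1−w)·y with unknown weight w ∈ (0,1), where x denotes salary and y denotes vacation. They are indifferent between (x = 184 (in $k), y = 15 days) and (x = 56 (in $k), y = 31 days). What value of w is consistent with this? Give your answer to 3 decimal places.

u(184,15) = u(56,31) means w·184 + (1−w)·15 = w·56 + (1−w)·31.
w·(184−56) = (1−w)·(31−15), i.e. w·128 = (1−w)·16.
Hence w = 16/(128+16) = 16/144 = 0.111.

w = 0.111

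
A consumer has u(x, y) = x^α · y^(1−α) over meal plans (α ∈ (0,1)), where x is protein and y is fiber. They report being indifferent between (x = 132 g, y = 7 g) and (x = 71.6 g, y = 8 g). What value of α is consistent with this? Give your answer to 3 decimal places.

α ≈ 0.179

Set the two utilities equal: 132^α·7^(1−α) = 71.6^α·8^(1−α).
Rearrange to (132/71.6)^α = (8/7)^(1−α) and take logs: α·0.611707 = (1−α)·0.133531.
With A = 0.611707 and B = 0.133531: α·A = (1−α)·B, so α = B/(A+B) = 0.133531/0.745238 ≈ 0.179.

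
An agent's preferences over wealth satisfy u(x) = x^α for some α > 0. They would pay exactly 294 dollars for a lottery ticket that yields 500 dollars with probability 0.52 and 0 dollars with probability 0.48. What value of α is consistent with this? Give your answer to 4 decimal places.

α ≈ 1.2314

EU(lottery) = 0.52·500^α + 0.48·0 = 0.52·500^α.
Setting u(294) equal to that: 294^α = 0.52·500^α ⇒ (294/500)^α = 0.52.
Taking logs: α·ln(294/500) = ln(0.52), so α = -0.6539265 / -0.5310283 ≈ 1.2314.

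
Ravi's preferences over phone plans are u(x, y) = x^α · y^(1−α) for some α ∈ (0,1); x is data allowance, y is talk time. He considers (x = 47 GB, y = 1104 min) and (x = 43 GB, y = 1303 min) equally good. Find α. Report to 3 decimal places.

The Cobb–Douglas utilities coincide, so 47^α·1104^(1−α) = 43^α·1303^(1−α).
Taking logs: α·ln 47 + (1−α)·ln 1104 = α·ln 43 + (1−α)·ln 1303, i.e. α·0.088947 = (1−α)·0.165729.
With A = 0.088947 and B = 0.165729: α·A = (1−α)·B, so α = B/(A+B) = 0.165729/0.254676 ≈ 0.651.

α ≈ 0.651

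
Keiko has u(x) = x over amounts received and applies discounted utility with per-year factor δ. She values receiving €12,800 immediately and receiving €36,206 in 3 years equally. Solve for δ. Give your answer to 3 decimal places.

δ ≈ 0.707

Indifference means u(12800) = δ^3 · u(36206), so δ^3 = u(12800)/u(36206).
With u(x) = x: δ^3 = 12800/36206 = 0.35353.
Taking the cube root: δ = 0.35353^(1/3) ≈ 0.707.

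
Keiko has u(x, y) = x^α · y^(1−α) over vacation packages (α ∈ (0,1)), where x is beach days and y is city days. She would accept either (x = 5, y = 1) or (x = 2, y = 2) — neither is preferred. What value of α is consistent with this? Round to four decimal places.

Set the two utilities equal: 5^α·1^(1−α) = 2^α·2^(1−α).
Taking logs: α·ln 5 + (1−α)·ln 1 = α·ln 2 + (1−α)·ln 2, i.e. α·0.9162907 = (1−α)·0.6931472.
So α/(1−α) = (0.6931472)/(0.9162907) = 0.7564708, and α = 0.7564708/1.7564708 ≈ 0.4307.

α ≈ 0.4307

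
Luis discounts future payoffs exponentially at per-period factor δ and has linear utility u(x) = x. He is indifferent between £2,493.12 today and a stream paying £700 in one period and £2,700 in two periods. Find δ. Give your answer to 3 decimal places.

δ ≈ 0.840

Equating present values: 2493.12 = 700δ + 2700δ².
That is, 2700δ² + 700δ − 2493.12 = 0, a quadratic in δ.
By the quadratic formula (taking the positive root), δ = (−700 + √27415696.00) / 5400 ≈ 0.840.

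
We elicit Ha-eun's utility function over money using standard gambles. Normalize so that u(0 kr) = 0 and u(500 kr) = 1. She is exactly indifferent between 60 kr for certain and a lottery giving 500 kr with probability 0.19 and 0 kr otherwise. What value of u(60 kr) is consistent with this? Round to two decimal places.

u(60 kr) equals the lottery's expected utility: 0.19·1 + 0.81·0 = 0.19.

0.19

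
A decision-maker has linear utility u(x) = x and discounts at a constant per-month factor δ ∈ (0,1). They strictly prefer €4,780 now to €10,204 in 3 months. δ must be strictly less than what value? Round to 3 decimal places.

δ < 0.777

The preference means 4780 > δ^3·10204.
So δ^3 < 4780/10204 = 0.46844; taking the cube root of both positive sides preserves the inequality.
δ < (4780/10204)^(1/3) ≈ 0.777.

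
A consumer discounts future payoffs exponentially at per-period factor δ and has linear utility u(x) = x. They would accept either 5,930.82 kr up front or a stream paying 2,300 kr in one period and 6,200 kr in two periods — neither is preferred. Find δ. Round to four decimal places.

δ ≈ 0.8100

Present value of the stream is 2300·δ + 6200·δ². Indifference gives 2300δ + 6200δ² = 5930.82.
Rearranged: 6200δ² + 2300δ − 5930.82 = 0.
The positive root is δ = [−2300 + √(2300² + 4·6200·5930.82)] / (2·6200) = (−2300 + 12344.000)/12400 ≈ 0.8100.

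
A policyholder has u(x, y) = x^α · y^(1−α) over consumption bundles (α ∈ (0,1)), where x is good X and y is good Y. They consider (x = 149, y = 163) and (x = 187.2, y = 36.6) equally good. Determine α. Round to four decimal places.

α ≈ 0.8675

The Cobb–Douglas utilities coincide, so 149^α·163^(1−α) = 187.2^α·36.6^(1−α).
Rearrange to (149/187.2)^α = (36.6/163)^(1−α) and take logs: α·-0.2282313 = (1−α)·-1.4937020.
So α/(1−α) = (-1.4937020)/(-0.2282313) = 6.5446852, and α = 6.5446852/7.5446852 ≈ 0.8675.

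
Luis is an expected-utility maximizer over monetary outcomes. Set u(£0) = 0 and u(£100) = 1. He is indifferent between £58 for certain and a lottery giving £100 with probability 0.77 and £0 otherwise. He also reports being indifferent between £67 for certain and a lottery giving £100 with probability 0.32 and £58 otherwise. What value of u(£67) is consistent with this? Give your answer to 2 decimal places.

First, u(£58) = 0.77·u(£100) + 0.23·u(£0) = 0.77.
Then u(£67) = 0.32·u(£100) + 0.68·u(£58) = 0.32·1.00 + 0.68·0.77 = 0.8436.

0.84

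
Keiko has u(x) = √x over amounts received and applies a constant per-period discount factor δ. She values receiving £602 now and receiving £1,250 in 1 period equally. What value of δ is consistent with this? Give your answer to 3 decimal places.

δ ≈ 0.694

Equating discounted utilities: u(602) = δ·u(1250) ⇒ δ = u(602)/u(1250).
Since u(x) = √x, δ = √(602/1250) = 0.69397.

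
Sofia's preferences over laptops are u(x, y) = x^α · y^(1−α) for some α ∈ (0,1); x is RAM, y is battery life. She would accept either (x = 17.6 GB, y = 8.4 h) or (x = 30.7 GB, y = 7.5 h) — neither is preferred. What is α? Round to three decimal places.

Set the two utilities equal: 17.6^α·8.4^(1−α) = 30.7^α·7.5^(1−α).
Rearrange to (17.6/30.7)^α = (7.5/8.4)^(1−α) and take logs: α·-0.556364 = (1−α)·-0.113329.
So α/(1−α) = (-0.113329)/(-0.556364) = 0.203696, and α = 0.203696/1.203696 ≈ 0.169.

α ≈ 0.169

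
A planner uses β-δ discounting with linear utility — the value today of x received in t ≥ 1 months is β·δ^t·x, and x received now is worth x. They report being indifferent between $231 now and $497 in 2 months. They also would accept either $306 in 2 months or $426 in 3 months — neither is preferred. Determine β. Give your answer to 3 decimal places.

Both payoffs in the second observation are in the future, so β drops out: δ^2·306 = δ^3·426 ⇒ δ = 306/426 = 0.71831.
Now use the now-vs-future pair: 231 = β·δ^2·497 gives β = 231/(0.51597·497) ≈ 0.901.

β ≈ 0.901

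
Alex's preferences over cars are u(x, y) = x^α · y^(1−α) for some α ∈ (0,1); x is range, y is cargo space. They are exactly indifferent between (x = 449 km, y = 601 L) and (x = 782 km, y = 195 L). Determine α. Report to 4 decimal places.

α ≈ 0.6698

The Cobb–Douglas utilities coincide, so 449^α·601^(1−α) = 782^α·195^(1−α).
Rearrange to (449/782)^α = (195/601)^(1−α) and take logs: α·-0.5548319 = (1−α)·-1.1255954.
So α/(1−α) = (-1.1255954)/(-0.5548319) = 2.0287143, and α = 2.0287143/3.0287143 ≈ 0.6698.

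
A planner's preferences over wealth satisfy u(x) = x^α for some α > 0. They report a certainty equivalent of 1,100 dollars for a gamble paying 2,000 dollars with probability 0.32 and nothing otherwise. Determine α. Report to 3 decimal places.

α ≈ 1.906

EU(lottery) = 0.32·2000^α + 0.68·0 = 0.32·2000^α.
Equating: 1100^α = 0.32·2000^α, i.e. 0.5500^α = 0.32.
α = ln(0.32) / ln(1100/2000) = -1.139434/-0.597837 ≈ 1.906.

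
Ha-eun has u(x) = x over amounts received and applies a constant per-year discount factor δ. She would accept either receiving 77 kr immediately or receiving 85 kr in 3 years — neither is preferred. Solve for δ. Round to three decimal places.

δ ≈ 0.968

Equating discounted utilities: u(77) = δ^3·u(85) ⇒ δ^3 = u(77)/u(85).
With u(x) = x: δ^3 = 77/85 = 0.90588.
So δ = 0.90588^(1/3) ≈ 0.968.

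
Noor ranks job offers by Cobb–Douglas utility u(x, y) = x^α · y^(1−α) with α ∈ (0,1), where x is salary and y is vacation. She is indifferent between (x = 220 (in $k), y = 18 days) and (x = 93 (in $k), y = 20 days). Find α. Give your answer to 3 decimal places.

α ≈ 0.109

Set the two utilities equal: 220^α·18^(1−α) = 93^α·20^(1−α).
(220/93)^α = (20/18)^(1−α); take logs: α·ln(220/93) = (1−α)·ln(20/18), i.e. α·0.861028 = (1−α)·0.105361.
Thus α·(0.966389) = 0.105361, so α = 0.105361/0.966389 ≈ 0.109.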